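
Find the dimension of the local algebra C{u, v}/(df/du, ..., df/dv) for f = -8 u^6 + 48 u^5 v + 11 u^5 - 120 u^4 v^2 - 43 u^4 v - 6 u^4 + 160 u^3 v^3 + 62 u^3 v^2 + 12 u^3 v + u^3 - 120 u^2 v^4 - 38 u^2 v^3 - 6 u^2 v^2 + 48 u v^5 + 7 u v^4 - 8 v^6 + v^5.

8

The Hessian of f at 0 has rank 0. Corank 2; j^3 = u^3 is a perfect cube, so E-series; the 5-jet and mu = 8 give E_8.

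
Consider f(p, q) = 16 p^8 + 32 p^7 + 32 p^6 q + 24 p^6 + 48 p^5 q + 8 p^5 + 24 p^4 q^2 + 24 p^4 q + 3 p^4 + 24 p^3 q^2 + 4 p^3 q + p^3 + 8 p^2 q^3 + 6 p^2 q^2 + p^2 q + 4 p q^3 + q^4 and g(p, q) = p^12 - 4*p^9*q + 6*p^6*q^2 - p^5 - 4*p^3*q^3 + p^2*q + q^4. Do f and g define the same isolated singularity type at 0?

Yes.

The Hessian of f at 0 is [[0, 0], [0, 0]] with rank 0, so corank 2. A Groebner basis of the Jacobian ideal J(f) in C{p,q} is {p*q^2, -p*q/4 + q^3, p^2 + p*q}; counting standard monomials gives mu = 5. Corank 2; j^3 = p^2*(p + q) has shape L^2 M (L != M), so D-series; mu = 5 gives D_5. The Hessian of g at 0 is [[0, 0], [0, 0]] with rank 0, so corank 2. A Groebner basis of the Jacobian ideal J(g) in C{p,q} is {p^3, p^2/4 + q^3, p*q}; counting standard monomials gives mu = 5. Corank 2; j^3 = p^2*q has shape L^2 M (L != M), so D-series; mu = 5 gives D_5. Both have type D_5, hence right-equivalent.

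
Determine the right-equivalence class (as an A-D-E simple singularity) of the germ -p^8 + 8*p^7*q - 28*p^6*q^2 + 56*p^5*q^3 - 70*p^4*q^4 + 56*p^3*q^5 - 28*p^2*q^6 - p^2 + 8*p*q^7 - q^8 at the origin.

A_{7}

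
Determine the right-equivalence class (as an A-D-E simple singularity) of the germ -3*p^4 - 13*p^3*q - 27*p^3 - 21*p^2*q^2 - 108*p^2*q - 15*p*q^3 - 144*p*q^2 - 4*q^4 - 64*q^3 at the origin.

E7

The Hessian of f at 0 has rank 0. Corank 2; j^3 = -(3*p + 4*q)^3 is a perfect cube, so E-series; the 4-jet and mu = 7 give E_7.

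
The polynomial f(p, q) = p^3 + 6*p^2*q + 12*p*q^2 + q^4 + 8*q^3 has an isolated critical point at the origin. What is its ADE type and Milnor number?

The Hessian of f at 0 has rank 0. Corank 2; j^3 = (p + 2*q)^3 is a perfect cube, so E-series; the 4-jet and mu = 6 give E_6.

Type E6, Milnor number mu = 6.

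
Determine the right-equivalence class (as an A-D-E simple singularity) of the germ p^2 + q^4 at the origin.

The Hessian of f at 0 is [[2, 0], [0, 0]] with rank 1, so corank 1. A Groebner basis of the Jacobian ideal J(f) in C{p,q} is {q^3, p}; counting standard monomials gives mu = 3. Corank 1: A-series; mu = 3 gives A_3.

A_3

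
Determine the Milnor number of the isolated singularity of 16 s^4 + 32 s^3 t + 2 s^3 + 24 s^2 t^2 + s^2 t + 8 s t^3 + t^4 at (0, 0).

5

The Hessian of f at 0 has rank 0. Corank 2; j^3 = s^2*(2*s + t) has shape L^2 M (L != M), so D-series; mu = 5 gives D_5.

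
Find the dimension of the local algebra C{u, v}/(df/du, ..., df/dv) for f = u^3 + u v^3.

7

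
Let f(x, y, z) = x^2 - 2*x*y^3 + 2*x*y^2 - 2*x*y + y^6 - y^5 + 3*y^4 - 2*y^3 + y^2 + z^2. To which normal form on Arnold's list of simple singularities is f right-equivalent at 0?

A4

The Hessian of f at 0 has rank 2. Corank 1: A-series; mu = 4 gives A_4.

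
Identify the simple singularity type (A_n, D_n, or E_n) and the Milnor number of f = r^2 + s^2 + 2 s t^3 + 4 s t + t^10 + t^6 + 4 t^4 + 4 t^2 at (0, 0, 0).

Type A_{9}, Milnor number mu = 9.

The Hessian of f at 0 has rank 2. Corank 1: A-series; mu = 9 gives A_9.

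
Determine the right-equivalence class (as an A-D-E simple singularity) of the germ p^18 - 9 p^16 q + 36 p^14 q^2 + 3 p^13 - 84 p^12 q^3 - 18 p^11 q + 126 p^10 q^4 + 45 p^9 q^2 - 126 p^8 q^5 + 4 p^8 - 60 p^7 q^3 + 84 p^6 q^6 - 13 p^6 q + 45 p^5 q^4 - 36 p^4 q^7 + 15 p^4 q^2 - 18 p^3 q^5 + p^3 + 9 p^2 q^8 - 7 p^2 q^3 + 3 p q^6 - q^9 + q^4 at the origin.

E6

The Hessian of f at 0 has rank 0. Corank 2; j^3 = p^3 is a perfect cube, so E-series; the 4-jet and mu = 6 give E_6.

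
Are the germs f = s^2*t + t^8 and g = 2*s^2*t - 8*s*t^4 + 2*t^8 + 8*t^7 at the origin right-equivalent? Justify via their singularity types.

The Hessian of f at 0 is [[0, 0], [0, 0]] with rank 0, so corank 2. A Groebner basis of the Jacobian ideal J(f) in C{s,t} is {s^2/8 + t^7, s^3, s*t}; counting standard monomials gives mu = 9. Corank 2; j^3 = s^2*t has shape L^2 M (L != M), so D-series; mu = 9 gives D_9. The Hessian of g at 0 is [[0, 0], [0, 0]] with rank 0, so corank 2. A Groebner basis of the Jacobian ideal J(g) in C{s,t} is {s^2*t^2, -s^2*t - s^2/2 + s*t^3, -s*t/2 + t^4, s^3}; counting standard monomials gives mu = 9. Corank 2; j^3 = 2*s^2*t has shape L^2 M (L != M), so D-series; mu = 9 gives D_9. Both have type D_9, hence right-equivalent.

Yes.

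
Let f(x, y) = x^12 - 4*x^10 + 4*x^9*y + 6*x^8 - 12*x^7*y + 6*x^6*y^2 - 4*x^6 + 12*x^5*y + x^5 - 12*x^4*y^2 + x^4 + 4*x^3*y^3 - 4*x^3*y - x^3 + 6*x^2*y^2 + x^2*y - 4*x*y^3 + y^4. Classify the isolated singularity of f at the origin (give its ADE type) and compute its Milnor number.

Type D5, Milnor number mu = 5.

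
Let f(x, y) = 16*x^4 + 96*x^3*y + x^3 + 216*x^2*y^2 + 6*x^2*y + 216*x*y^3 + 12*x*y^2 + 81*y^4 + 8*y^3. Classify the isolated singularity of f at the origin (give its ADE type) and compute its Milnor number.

The Hessian of f at 0 is [[0, 0], [0, 0]] with rank 0, so corank 2. A Groebner basis of the Jacobian ideal J(f) in C{x,y} is {y^4, x*y^2 + 11*y^3/6, x^2 + 4*x*y + 4*y^2}; counting standard monomials gives mu = 6. Corank 2; j^3 = (x + 2*y)^3 is a perfect cube, so E-series; the 4-jet and mu = 6 give E_6.

Type E_6, Milnor number mu = 6.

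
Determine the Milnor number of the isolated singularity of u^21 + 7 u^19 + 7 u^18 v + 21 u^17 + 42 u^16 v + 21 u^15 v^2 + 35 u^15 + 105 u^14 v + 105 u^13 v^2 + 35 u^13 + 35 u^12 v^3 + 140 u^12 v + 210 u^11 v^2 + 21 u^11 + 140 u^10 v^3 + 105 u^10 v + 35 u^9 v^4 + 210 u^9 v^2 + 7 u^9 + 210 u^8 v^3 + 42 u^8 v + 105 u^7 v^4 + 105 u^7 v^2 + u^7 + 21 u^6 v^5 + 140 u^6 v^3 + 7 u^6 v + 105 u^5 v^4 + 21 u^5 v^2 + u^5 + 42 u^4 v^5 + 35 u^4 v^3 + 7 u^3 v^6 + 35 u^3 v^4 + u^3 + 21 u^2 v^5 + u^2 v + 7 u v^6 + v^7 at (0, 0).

8

The Hessian of f at 0 has rank 0. Corank 2; j^3 = u^2*(u + v) has shape L^2 M (L != M), so D-series; mu = 8 gives D_8.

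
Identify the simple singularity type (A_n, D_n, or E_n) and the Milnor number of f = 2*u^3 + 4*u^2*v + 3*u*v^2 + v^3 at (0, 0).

Type D_{4}, Milnor number mu = 4.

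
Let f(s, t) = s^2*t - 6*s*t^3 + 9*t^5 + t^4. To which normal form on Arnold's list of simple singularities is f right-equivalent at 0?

D_5

The Hessian of f at 0 has rank 0. Corank 2; j^3 = s^2*t has shape L^2 M (L != M), so D-series; mu = 5 gives D_5.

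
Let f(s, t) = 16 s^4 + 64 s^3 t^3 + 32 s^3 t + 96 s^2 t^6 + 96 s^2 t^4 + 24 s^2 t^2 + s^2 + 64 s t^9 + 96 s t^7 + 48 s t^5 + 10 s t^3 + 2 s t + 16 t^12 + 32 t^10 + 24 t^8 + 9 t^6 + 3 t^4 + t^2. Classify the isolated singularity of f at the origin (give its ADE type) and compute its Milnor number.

The Hessian of f at 0 has rank 1. Corank 1: A-series; mu = 3 gives A_3.

Type A3, Milnor number mu = 3.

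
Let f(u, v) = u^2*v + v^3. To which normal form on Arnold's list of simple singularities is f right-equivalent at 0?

D4

The Hessian of f at 0 is [[0, 0], [0, 0]] with rank 0, so corank 2. A Groebner basis of the Jacobian ideal J(f) in C{u,v} is {v^3, u^2 + 3*v^2, u*v}; counting standard monomials gives mu = 4. Corank 2; j^3 = v*(u^2 + v^2) splits into three distinct lines over C (the quadratic factor has nonzero discriminant), so D_4.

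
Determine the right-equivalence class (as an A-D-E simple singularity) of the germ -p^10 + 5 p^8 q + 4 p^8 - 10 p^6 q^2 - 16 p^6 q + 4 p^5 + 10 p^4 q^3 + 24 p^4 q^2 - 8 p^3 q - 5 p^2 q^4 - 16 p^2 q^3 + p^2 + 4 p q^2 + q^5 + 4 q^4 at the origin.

A4

The Hessian of f at 0 is [[2, 0], [0, 0]] with rank 1, so corank 1. A Groebner basis of the Jacobian ideal J(f) in C{p,q} is {p^2, p/2 + q^2}; counting standard monomials gives mu = 4. Corank 1: A-series; mu = 4 gives A_4.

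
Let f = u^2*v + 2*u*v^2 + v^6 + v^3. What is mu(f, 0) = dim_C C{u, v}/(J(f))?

The Hessian of f at 0 has rank 0. Corank 2; j^3 = v*(u + v)^2 has shape L^2 M (L != M), so D-series; mu = 7 gives D_7.

7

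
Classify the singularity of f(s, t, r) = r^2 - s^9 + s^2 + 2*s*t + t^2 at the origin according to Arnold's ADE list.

The Hessian of f at 0 is [[2, 2, 0], [2, 2, 0], [0, 0, 2]] with rank 2, so corank 1. A Groebner basis of the Jacobian ideal J(f) in C{s,t,r} is {t^8, s + t, r}; counting standard monomials gives mu = 8. Corank 1: A-series; mu = 8 gives A_8.

A_{8}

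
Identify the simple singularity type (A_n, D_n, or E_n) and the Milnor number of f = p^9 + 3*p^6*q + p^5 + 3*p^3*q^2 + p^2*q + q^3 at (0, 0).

The Hessian of f at 0 has rank 0. Corank 2; j^3 = q*(p^2 + q^2) splits into three distinct lines over C (the quadratic factor has nonzero discriminant), so D_4.

Type D4, Milnor number mu = 4.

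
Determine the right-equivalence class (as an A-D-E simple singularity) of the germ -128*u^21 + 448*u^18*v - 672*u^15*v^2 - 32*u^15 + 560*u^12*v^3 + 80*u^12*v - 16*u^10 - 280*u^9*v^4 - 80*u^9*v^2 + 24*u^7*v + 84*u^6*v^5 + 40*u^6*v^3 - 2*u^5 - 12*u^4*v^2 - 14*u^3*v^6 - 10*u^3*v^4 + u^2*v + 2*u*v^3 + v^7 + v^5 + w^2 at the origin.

D_{8}

The Hessian of f at 0 has rank 1. Corank 2; j^3 = u^2*v has shape L^2 M (L != M), so D-series; mu = 8 gives D_8.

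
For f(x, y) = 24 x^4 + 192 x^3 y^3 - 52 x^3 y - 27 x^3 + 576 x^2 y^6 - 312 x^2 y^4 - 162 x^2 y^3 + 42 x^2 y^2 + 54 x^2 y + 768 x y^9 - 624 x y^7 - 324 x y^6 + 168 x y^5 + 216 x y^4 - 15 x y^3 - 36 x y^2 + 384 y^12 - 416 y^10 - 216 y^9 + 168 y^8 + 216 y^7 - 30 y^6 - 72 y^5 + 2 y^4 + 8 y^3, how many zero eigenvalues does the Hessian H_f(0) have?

2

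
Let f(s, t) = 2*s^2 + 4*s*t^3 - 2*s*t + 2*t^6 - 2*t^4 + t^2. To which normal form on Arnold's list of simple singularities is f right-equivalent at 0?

A_1

The Hessian of f at 0 is [[4, -2], [-2, 2]] with rank 2, so corank 0. A Groebner basis of the Jacobian ideal J(f) in C{s,t} is {s, t}; counting standard monomials gives mu = 1. Corank 0: nondegenerate Morse point, so A_1.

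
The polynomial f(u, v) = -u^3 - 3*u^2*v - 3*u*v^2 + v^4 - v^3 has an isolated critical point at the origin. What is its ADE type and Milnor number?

The Hessian of f at 0 has rank 0. Corank 2; j^3 = -(u + v)^3 is a perfect cube, so E-series; the 4-jet and mu = 6 give E_6.

Type E6, Milnor number mu = 6.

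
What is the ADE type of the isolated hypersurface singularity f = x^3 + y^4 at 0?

E_{6}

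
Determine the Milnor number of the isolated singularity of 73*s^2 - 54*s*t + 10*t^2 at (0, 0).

The Hessian of f at 0 has rank 2. Corank 0: nondegenerate Morse point, so A_1.

1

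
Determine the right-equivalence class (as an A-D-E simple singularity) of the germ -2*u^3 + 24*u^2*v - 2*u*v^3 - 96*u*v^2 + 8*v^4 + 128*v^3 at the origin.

The Hessian of f at 0 has rank 0. Corank 2; j^3 = -2*(u - 4*v)^3 is a perfect cube, so E-series; the 4-jet and mu = 7 give E_7.

E7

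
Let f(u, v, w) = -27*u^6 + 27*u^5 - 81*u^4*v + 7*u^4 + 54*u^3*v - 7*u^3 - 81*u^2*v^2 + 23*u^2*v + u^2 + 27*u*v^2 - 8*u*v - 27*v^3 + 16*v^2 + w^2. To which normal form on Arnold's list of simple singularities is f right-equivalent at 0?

The Hessian of f at 0 is [[2, -8, 0], [-8, 32, 0], [0, 0, 2]] with rank 2, so corank 1. A Groebner basis of the Jacobian ideal J(f) in C{u,v,w} is {v^2, u - 4*v, w}; counting standard monomials gives mu = 2. Corank 1: A-series; mu = 2 gives A_2.

A_2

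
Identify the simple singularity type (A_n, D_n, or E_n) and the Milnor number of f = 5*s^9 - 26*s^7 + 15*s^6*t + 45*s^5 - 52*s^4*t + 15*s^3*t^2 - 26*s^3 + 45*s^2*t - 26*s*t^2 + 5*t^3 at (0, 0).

The Hessian of f at 0 is [[0, 0], [0, 0]] with rank 0, so corank 2. A Groebner basis of the Jacobian ideal J(f) in C{s,t} is {t^3, s^2 + t^2/3, s*t}; counting standard monomials gives mu = 4. Corank 2; j^3 = -(2*s - t)*(13*s^2 - 16*s*t + 5*t^2) splits into three distinct lines over C (the quadratic factor has nonzero discriminant), so D_4.

Type D4, Milnor number mu = 4.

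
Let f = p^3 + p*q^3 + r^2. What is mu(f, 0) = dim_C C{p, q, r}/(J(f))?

The Hessian of f at 0 has rank 1. Corank 2; j^3 = p^3 is a perfect cube, so E-series; the 4-jet and mu = 7 give E_7.

7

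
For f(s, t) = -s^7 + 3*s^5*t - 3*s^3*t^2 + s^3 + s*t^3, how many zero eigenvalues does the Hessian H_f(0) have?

2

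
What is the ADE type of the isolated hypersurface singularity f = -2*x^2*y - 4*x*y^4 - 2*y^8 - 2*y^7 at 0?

D9

The Hessian of f at 0 has rank 0. Corank 2; j^3 = -2*x^2*y has shape L^2 M (L != M), so D-series; mu = 9 gives D_9.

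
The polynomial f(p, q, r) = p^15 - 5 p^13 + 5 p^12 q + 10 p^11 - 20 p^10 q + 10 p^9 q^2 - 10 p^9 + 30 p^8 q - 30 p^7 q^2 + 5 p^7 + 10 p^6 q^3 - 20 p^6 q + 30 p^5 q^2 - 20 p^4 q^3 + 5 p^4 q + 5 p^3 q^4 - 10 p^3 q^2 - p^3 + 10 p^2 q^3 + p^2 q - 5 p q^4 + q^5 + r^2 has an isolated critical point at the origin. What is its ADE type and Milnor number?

Type D_6, Milnor number mu = 6.

The Hessian of f at 0 has rank 1. Corank 2; j^3 = -p^2*(p - q) has shape L^2 M (L != M), so D-series; mu = 6 gives D_6.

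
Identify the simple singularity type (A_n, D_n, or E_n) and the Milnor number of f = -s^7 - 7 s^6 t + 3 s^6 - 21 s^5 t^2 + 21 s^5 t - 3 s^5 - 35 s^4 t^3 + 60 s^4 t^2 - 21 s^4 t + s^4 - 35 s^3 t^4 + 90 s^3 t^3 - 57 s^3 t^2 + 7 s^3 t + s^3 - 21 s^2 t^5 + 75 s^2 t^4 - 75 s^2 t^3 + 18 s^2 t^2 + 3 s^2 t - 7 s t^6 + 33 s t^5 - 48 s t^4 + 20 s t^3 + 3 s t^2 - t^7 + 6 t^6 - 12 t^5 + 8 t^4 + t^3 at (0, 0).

The Hessian of f at 0 is [[0, 0], [0, 0]] with rank 0, so corank 2. A Groebner basis of the Jacobian ideal J(f) in C{s,t} is {3*s^2 + 6*s*t + t^4 + t^3 + 3*t^2, s^3 + 9*s^2 + 18*s*t + 4*t^3 + 9*t^2, s^2*t - 5*s^2 - 10*s*t - 8*t^3/3 - 5*t^2, 2*s^2 + s*t^2 + 4*s*t + 5*t^3/3 + 2*t^2}; counting standard monomials gives mu = 7. Corank 2; j^3 = (s + t)^3 is a perfect cube, so E-series; the 4-jet and mu = 7 give E_7.

Type E_7, Milnor number mu = 7.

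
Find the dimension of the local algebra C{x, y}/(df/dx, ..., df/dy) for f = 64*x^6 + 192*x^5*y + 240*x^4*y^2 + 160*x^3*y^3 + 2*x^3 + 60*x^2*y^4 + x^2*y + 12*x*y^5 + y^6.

The Hessian of f at 0 has rank 0. Corank 2; j^3 = x^2*(2*x + y) has shape L^2 M (L != M), so D-series; mu = 7 gives D_7.

7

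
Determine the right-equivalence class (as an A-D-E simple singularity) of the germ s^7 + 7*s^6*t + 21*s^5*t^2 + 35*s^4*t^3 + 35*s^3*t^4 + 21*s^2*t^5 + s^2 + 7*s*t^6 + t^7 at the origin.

A_6

The Hessian of f at 0 has rank 1. Corank 1: A-series; mu = 6 gives A_6.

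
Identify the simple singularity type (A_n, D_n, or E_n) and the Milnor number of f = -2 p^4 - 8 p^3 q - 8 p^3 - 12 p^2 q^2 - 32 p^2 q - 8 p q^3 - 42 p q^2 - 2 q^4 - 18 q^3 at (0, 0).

The Hessian of f at 0 is [[0, 0], [0, 0]] with rank 0, so corank 2. A Groebner basis of the Jacobian ideal J(f) in C{p,q} is {p*q^2 + 6*p*q + 9*q^2, -4*p*q + q^3 - 6*q^2, p^2 + 5*p*q/2 + 3*q^2/2}; counting standard monomials gives mu = 5. Corank 2; j^3 = -2*(p + q)*(2*p + 3*q)^2 has shape L^2 M (L != M), so D-series; mu = 5 gives D_5.

Type D_{5}, Milnor number mu = 5.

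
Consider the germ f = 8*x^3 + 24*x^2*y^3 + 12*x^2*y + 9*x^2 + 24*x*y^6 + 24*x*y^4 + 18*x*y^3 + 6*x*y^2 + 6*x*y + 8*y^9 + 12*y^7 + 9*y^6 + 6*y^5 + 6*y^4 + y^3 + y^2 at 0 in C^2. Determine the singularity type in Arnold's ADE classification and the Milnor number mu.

Type A_{2}, Milnor number mu = 2.

The Hessian of f at 0 has rank 1. Corank 1: A-series; mu = 2 gives A_2.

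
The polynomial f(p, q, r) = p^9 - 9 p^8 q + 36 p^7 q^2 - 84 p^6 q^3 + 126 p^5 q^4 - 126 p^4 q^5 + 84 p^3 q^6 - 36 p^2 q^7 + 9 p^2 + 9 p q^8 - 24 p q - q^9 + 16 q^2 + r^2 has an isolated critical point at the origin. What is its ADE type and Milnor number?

The Hessian of f at 0 is [[18, -24, 0], [-24, 32, 0], [0, 0, 2]] with rank 2, so corank 1. A Groebner basis of the Jacobian ideal J(f) in C{p,q,r} is {q^8, p - 4*q/3, r}; counting standard monomials gives mu = 8. Corank 1: A-series; mu = 8 gives A_8.

Type A8, Milnor number mu = 8.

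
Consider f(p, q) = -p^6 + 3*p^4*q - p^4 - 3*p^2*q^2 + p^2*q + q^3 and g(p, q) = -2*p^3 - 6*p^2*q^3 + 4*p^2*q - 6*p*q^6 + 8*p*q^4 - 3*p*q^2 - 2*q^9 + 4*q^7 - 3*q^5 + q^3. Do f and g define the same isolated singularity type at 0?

Yes.

The Hessian of f at 0 is [[0, 0], [0, 0]] with rank 0, so corank 2. A Groebner basis of the Jacobian ideal J(f) in C{p,q} is {q^3, p^2 + 3*q^2, p*q}; counting standard monomials gives mu = 4. Corank 2; j^3 = q*(p^2 + q^2) splits into three distinct lines over C (the quadratic factor has nonzero discriminant), so D_4. The Hessian of g at 0 is [[0, 0], [0, 0]] with rank 0, so corank 2. A Groebner basis of the Jacobian ideal J(g) in C{p,q} is {q^3, p^2 - 3*q^2/2, p*q - 3*q^2/2}; counting standard monomials gives mu = 4. Corank 2; j^3 = -(p - q)*(2*p^2 - 2*p*q + q^2) splits into three distinct lines over C (the quadratic factor has nonzero discriminant), so D_4. Both have type D_4, hence right-equivalent.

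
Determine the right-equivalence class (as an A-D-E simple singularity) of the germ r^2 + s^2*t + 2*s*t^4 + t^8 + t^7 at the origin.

D_9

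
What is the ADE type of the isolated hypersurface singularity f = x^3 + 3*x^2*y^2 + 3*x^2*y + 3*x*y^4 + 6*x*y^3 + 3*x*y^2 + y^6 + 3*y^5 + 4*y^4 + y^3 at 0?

E_6

The Hessian of f at 0 is [[0, 0], [0, 0]] with rank 0, so corank 2. A Groebner basis of the Jacobian ideal J(f) in C{x,y} is {x^3 + 3*x^2/2 + 3*x*y + 3*y^2/2, x^2*y - x^2 - 2*x*y - y^2, x^2/2 + x*y^2 + x*y + y^2/2, y^3}; counting standard monomials gives mu = 6. Corank 2; j^3 = (x + y)^3 is a perfect cube, so E-series; the 4-jet and mu = 6 give E_6.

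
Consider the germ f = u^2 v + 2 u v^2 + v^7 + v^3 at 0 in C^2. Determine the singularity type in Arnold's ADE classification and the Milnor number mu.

Type D_{8}, Milnor number mu = 8.

The Hessian of f at 0 has rank 0. Corank 2; j^3 = v*(u + v)^2 has shape L^2 M (L != M), so D-series; mu = 8 gives D_8.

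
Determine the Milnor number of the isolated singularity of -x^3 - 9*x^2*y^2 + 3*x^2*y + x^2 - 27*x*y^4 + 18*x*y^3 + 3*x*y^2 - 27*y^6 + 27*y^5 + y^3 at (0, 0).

The Hessian of f at 0 has rank 1. Corank 1: A-series; mu = 2 gives A_2.

2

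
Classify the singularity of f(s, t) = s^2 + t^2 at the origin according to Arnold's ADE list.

The Hessian of f at 0 is [[2, 0], [0, 2]] with rank 2, so corank 0. A Groebner basis of the Jacobian ideal J(f) in C{s,t} is {s, t}; counting standard monomials gives mu = 1. Corank 0: nondegenerate Morse point, so A_1.

A_{1}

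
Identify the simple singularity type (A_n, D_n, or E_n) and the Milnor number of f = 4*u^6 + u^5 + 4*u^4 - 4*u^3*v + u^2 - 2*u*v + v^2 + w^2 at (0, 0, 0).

Type A4, Milnor number mu = 4.

The Hessian of f at 0 is [[2, -2, 0], [-2, 2, 0], [0, 0, 2]] with rank 2, so corank 1. A Groebner basis of the Jacobian ideal J(f) in C{u,v,w} is {u/2 + v^3 - v/2, u^2 - v^2, u*v - v^2, w}; counting standard monomials gives mu = 4. Corank 1: A-series; mu = 4 gives A_4.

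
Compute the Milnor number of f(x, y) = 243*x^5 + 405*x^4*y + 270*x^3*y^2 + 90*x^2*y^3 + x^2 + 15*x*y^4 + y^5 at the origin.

4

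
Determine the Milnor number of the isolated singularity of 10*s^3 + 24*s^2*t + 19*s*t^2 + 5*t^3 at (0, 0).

4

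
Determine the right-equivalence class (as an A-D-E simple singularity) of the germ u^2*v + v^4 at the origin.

D_{5}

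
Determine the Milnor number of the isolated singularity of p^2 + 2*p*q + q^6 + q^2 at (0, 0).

5

The Hessian of f at 0 is [[2, 2], [2, 2]] with rank 1, so corank 1. A Groebner basis of the Jacobian ideal J(f) in C{p,q} is {q^5, p + q}; counting standard monomials gives mu = 5. Corank 1: A-series; mu = 5 gives A_5.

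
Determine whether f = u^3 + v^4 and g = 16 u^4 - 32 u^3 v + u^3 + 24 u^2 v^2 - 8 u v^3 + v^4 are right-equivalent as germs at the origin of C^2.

Yes.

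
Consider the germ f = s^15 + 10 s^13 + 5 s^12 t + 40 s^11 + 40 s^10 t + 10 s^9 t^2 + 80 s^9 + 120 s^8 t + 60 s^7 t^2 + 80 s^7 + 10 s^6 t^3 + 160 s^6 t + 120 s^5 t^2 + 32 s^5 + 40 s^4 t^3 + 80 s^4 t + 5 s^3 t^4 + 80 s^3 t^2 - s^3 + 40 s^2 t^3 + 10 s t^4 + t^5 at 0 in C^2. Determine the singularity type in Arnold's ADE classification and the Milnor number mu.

Type E_{8}, Milnor number mu = 8.

The Hessian of f at 0 has rank 0. Corank 2; j^3 = -s^3 is a perfect cube, so E-series; the 5-jet and mu = 8 give E_8.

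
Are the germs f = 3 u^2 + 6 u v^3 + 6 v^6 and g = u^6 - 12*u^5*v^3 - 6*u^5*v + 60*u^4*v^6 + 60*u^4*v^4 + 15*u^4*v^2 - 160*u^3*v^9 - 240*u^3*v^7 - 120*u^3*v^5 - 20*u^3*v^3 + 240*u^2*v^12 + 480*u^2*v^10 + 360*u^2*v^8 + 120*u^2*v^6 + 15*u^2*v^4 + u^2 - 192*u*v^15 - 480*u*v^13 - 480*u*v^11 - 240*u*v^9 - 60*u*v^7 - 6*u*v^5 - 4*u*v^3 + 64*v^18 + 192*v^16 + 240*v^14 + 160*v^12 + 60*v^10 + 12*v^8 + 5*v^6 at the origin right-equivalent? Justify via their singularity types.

Yes.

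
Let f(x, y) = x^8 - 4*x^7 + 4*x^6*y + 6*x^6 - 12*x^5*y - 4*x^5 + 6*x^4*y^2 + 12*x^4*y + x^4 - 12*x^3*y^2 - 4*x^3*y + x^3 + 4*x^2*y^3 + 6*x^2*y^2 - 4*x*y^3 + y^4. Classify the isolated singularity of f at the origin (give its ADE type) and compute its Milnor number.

Type E6, Milnor number mu = 6.

The Hessian of f at 0 has rank 0. Corank 2; j^3 = x^3 is a perfect cube, so E-series; the 4-jet and mu = 6 give E_6.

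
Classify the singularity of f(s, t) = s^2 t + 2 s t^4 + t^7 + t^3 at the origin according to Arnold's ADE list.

D_{4}

The Hessian of f at 0 has rank 0. Corank 2; j^3 = t*(s^2 + t^2) splits into three distinct lines over C (the quadratic factor has nonzero discriminant), so D_4.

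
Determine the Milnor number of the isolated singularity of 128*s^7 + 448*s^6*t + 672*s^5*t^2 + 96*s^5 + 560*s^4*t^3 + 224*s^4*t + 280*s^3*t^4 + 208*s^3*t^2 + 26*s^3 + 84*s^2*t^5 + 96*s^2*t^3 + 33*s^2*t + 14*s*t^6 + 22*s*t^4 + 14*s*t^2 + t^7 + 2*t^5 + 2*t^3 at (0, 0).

The Hessian of f at 0 has rank 0. Corank 2; j^3 = (2*s + t)*(13*s^2 + 10*s*t + 2*t^2) splits into three distinct lines over C (the quadratic factor has nonzero discriminant), so D_4.

4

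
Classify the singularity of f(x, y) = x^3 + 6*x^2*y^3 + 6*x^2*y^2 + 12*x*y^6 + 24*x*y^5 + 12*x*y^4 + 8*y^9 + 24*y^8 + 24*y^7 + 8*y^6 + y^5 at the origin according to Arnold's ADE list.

E_{8}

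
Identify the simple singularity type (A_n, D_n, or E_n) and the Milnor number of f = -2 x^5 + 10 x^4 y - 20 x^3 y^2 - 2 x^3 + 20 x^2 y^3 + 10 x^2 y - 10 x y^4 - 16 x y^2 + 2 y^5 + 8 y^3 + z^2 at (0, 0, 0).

Type D6, Milnor number mu = 6.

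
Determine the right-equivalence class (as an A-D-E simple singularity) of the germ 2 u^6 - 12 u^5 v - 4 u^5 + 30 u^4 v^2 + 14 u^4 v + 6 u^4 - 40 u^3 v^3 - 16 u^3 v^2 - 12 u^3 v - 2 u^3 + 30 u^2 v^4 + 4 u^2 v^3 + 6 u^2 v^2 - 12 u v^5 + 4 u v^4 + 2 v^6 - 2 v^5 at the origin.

The Hessian of f at 0 has rank 0. Corank 2; j^3 = -2*u^3 is a perfect cube, so E-series; the 5-jet and mu = 8 give E_8.

E8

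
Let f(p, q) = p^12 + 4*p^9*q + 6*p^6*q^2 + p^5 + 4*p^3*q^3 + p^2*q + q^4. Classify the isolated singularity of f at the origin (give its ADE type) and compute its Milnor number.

Type D_{5}, Milnor number mu = 5.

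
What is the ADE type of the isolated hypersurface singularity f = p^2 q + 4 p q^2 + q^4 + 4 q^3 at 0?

D5

The Hessian of f at 0 is [[0, 0], [0, 0]] with rank 0, so corank 2. A Groebner basis of the Jacobian ideal J(f) in C{p,q} is {p^3 - 2*p^2 + 8*q^2, p^2/4 + q^3 - q^2, p*q + 2*q^2}; counting standard monomials gives mu = 5. Corank 2; j^3 = q*(p + 2*q)^2 has shape L^2 M (L != M), so D-series; mu = 5 gives D_5.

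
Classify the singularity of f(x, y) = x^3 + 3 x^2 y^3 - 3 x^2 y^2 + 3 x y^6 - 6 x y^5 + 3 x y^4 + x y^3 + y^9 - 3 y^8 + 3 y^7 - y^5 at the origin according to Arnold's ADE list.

The Hessian of f at 0 has rank 0. Corank 2; j^3 = x^3 is a perfect cube, so E-series; the 4-jet and mu = 7 give E_7.

E_{7}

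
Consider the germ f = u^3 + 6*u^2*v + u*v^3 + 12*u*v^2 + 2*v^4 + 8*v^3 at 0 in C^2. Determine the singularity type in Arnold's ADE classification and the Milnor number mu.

Type E7, Milnor number mu = 7.

The Hessian of f at 0 has rank 0. Corank 2; j^3 = (u + 2*v)^3 is a perfect cube, so E-series; the 4-jet and mu = 7 give E_7.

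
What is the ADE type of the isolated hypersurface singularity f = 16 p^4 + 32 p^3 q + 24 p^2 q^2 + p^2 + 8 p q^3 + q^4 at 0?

A3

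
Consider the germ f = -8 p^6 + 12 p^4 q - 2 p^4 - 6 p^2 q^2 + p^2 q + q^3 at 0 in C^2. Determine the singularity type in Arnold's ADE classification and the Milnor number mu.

The Hessian of f at 0 is [[0, 0], [0, 0]] with rank 0, so corank 2. A Groebner basis of the Jacobian ideal J(f) in C{p,q} is {q^3, p^2 + 3*q^2, p*q}; counting standard monomials gives mu = 4. Corank 2; j^3 = q*(p^2 + q^2) splits into three distinct lines over C (the quadratic factor has nonzero discriminant), so D_4.

Type D4, Milnor number mu = 4.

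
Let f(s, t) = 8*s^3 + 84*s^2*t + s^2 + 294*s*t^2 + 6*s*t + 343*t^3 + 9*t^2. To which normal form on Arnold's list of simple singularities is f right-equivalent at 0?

A_2

The Hessian of f at 0 is [[2, 6], [6, 18]] with rank 1, so corank 1. A Groebner basis of the Jacobian ideal J(f) in C{s,t} is {t^2, s + 3*t}; counting standard monomials gives mu = 2. Corank 1: A-series; mu = 2 gives A_2.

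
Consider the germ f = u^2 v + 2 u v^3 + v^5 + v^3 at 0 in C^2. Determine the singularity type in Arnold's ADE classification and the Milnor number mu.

Type D_4, Milnor number mu = 4.

The Hessian of f at 0 has rank 0. Corank 2; j^3 = v*(u^2 + v^2) splits into three distinct lines over C (the quadratic factor has nonzero discriminant), so D_4.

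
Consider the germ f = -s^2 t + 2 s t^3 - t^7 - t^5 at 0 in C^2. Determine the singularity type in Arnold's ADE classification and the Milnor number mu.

Type D8, Milnor number mu = 8.

The Hessian of f at 0 has rank 0. Corank 2; j^3 = -s^2*t has shape L^2 M (L != M), so D-series; mu = 8 gives D_8.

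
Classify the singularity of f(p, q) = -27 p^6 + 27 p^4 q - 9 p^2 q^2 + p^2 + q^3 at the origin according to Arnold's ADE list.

A2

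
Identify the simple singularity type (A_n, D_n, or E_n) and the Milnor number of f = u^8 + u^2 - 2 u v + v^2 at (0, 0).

Type A7, Milnor number mu = 7.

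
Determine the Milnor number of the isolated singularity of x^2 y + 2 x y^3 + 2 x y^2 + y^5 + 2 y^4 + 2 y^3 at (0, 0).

The Hessian of f at 0 has rank 0. Corank 2; j^3 = y*(x^2 + 2*x*y + 2*y^2) splits into three distinct lines over C (the quadratic factor has nonzero discriminant), so D_4.

4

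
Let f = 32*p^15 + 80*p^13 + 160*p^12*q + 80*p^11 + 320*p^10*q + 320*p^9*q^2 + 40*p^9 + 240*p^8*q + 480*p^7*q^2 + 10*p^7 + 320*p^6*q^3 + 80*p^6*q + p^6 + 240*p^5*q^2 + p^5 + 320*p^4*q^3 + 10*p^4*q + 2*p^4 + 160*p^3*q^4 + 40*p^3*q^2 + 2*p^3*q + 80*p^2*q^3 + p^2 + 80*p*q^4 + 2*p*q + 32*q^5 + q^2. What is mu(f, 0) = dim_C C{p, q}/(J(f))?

4

The Hessian of f at 0 has rank 1. Corank 1: A-series; mu = 4 gives A_4.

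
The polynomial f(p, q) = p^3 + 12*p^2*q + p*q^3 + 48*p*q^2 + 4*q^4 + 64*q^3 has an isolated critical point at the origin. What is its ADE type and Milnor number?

The Hessian of f at 0 has rank 0. Corank 2; j^3 = (p + 4*q)^3 is a perfect cube, so E-series; the 4-jet and mu = 7 give E_7.

Type E7, Milnor number mu = 7.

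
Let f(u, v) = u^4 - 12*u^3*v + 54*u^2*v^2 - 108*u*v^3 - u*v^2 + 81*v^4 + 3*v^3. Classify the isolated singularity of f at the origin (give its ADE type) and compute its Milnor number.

Type D_{5}, Milnor number mu = 5.

The Hessian of f at 0 is [[0, 0], [0, 0]] with rank 0, so corank 2. A Groebner basis of the Jacobian ideal J(f) in C{u,v} is {u^3 - v^2/4, v^3, u*v - 3*v^2}; counting standard monomials gives mu = 5. Corank 2; j^3 = -v^2*(u - 3*v) has shape L^2 M (L != M), so D-series; mu = 5 gives D_5.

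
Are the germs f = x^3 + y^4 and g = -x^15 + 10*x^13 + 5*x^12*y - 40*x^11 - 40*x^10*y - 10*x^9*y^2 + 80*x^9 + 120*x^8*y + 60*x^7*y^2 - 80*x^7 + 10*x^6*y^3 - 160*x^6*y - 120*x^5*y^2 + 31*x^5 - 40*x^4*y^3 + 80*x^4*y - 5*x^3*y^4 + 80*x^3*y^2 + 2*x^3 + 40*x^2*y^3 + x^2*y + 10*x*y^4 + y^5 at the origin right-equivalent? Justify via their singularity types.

No.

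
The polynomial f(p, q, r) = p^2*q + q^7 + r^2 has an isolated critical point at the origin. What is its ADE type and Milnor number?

Type D_{8}, Milnor number mu = 8.

The Hessian of f at 0 is [[0, 0, 0], [0, 0, 0], [0, 0, 2]] with rank 1, so corank 2. A Groebner basis of the Jacobian ideal J(f) in C{p,q,r} is {p^2/7 + q^6, p^3, p*q, r}; counting standard monomials gives mu = 8. Corank 2; j^3 = p^2*q has shape L^2 M (L != M), so D-series; mu = 8 gives D_8.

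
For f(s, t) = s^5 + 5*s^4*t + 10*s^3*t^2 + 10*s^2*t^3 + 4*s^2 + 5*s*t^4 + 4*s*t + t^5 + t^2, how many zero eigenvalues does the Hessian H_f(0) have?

1

The Hessian at 0 is [[8, 4], [4, 2]] of rank 1; hence corank 1.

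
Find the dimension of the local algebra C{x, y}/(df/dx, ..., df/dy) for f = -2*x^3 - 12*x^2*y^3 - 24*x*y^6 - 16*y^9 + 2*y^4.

6

The Hessian of f at 0 has rank 0. Corank 2; j^3 = -2*x^3 is a perfect cube, so E-series; the 4-jet and mu = 6 give E_6.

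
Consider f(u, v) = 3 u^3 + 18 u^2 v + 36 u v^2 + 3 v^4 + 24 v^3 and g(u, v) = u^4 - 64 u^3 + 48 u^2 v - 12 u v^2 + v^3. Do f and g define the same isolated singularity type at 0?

Yes.

The Hessian of f at 0 is [[0, 0], [0, 0]] with rank 0, so corank 2. A Groebner basis of the Jacobian ideal J(f) in C{u,v} is {v^3, u^2 + 4*u*v + 4*v^2}; counting standard monomials gives mu = 6. Corank 2; j^3 = 3*(u + 2*v)^3 is a perfect cube, so E-series; the 4-jet and mu = 6 give E_6. The Hessian of g at 0 is [[0, 0], [0, 0]] with rank 0, so corank 2. A Groebner basis of the Jacobian ideal J(g) in C{u,v} is {v^4, u*v^2 - v^3/6, u^2 - u*v/2 + v^2/16}; counting standard monomials gives mu = 6. Corank 2; j^3 = -(4*u - v)^3 is a perfect cube, so E-series; the 4-jet and mu = 6 give E_6. Both have type E_6, hence right-equivalent.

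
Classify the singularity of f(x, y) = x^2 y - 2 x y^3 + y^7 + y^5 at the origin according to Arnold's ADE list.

The Hessian of f at 0 is [[0, 0], [0, 0]] with rank 0, so corank 2. A Groebner basis of the Jacobian ideal J(f) in C{x,y} is {x^2*y^2 + x^2/7 - x*y^2/7, x^3 + x^2/7 - x*y^2/7, -x*y + y^3}; counting standard monomials gives mu = 8. Corank 2; j^3 = x^2*y has shape L^2 M (L != M), so D-series; mu = 8 gives D_8.

D_{8}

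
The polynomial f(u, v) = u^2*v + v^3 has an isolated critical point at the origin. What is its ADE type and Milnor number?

Type D4, Milnor number mu = 4.

The Hessian of f at 0 has rank 0. Corank 2; j^3 = v*(u^2 + v^2) splits into three distinct lines over C (the quadratic factor has nonzero discriminant), so D_4.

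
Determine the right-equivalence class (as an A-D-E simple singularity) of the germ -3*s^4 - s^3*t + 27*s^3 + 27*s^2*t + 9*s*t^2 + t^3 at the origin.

E_7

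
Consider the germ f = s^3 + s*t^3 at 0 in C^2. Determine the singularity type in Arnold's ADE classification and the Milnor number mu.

Type E_{7}, Milnor number mu = 7.

The Hessian of f at 0 is [[0, 0], [0, 0]] with rank 0, so corank 2. A Groebner basis of the Jacobian ideal J(f) in C{s,t} is {s^3, s*t^2, 3*s^2 + t^3}; counting standard monomials gives mu = 7. Corank 2; j^3 = s^3 is a perfect cube, so E-series; the 4-jet and mu = 7 give E_7.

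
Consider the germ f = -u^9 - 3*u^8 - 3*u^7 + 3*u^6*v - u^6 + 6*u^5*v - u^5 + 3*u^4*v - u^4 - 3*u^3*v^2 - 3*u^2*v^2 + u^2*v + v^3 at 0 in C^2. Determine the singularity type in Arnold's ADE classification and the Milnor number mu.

The Hessian of f at 0 is [[0, 0], [0, 0]] with rank 0, so corank 2. A Groebner basis of the Jacobian ideal J(f) in C{u,v} is {v^3, u^2 + 3*v^2, u*v}; counting standard monomials gives mu = 4. Corank 2; j^3 = v*(u^2 + v^2) splits into three distinct lines over C (the quadratic factor has nonzero discriminant), so D_4.

Type D4, Milnor number mu = 4.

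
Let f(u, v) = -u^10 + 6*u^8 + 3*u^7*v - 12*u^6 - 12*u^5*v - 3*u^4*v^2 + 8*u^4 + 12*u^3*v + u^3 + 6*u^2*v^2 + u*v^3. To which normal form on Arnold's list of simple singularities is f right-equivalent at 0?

The Hessian of f at 0 is [[0, 0], [0, 0]] with rank 0, so corank 2. A Groebner basis of the Jacobian ideal J(f) in C{u,v} is {3*u^2/4 + v^4 + v^3/4, u^3, u^2*v - u^2/4 - v^3/12, u^2 + u*v^2 + v^3/3}; counting standard monomials gives mu = 7. Corank 2; j^3 = u^3 is a perfect cube, so E-series; the 4-jet and mu = 7 give E_7.

E_{7}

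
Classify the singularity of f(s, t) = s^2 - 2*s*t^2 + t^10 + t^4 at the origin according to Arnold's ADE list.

A_{9}

The Hessian of f at 0 has rank 1. Corank 1: A-series; mu = 9 gives A_9.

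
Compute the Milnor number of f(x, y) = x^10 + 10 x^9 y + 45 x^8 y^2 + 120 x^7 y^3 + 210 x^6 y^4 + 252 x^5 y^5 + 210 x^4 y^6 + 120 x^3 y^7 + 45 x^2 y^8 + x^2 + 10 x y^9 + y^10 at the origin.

9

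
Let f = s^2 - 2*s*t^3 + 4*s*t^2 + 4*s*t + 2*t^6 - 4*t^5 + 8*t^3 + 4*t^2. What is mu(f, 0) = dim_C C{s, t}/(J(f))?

5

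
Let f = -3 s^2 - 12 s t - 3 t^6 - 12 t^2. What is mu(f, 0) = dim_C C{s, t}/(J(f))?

5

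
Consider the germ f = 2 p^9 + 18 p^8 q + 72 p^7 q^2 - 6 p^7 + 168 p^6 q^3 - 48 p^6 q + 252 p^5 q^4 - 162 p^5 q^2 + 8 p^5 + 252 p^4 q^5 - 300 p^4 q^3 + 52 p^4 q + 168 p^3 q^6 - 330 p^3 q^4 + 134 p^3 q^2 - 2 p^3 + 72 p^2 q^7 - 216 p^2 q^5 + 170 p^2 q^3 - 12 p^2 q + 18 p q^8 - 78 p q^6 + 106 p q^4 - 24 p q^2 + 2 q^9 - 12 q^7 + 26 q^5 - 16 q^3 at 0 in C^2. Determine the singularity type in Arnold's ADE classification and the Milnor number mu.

The Hessian of f at 0 has rank 0. Corank 2; j^3 = -2*(p + 2*q)^3 is a perfect cube, so E-series; the 5-jet and mu = 8 give E_8.

Type E_{8}, Milnor number mu = 8.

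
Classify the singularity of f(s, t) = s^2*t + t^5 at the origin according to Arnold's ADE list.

The Hessian of f at 0 is [[0, 0], [0, 0]] with rank 0, so corank 2. A Groebner basis of the Jacobian ideal J(f) in C{s,t} is {s^2/5 + t^4, s^3, s*t}; counting standard monomials gives mu = 6. Corank 2; j^3 = s^2*t has shape L^2 M (L != M), so D-series; mu = 6 gives D_6.

D6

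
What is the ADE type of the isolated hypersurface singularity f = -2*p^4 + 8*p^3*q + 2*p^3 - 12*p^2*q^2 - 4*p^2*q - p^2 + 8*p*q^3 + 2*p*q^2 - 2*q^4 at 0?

The Hessian of f at 0 has rank 1. Corank 1: A-series; mu = 3 gives A_3.

A3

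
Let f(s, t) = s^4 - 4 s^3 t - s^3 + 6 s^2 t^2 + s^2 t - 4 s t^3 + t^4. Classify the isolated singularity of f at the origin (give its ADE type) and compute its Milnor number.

Type D5, Milnor number mu = 5.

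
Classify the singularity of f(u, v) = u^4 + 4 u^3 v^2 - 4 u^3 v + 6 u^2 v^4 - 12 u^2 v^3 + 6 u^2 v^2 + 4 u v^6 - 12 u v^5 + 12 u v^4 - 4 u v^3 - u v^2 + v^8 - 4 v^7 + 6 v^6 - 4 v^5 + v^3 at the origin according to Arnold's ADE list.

The Hessian of f at 0 is [[0, 0], [0, 0]] with rank 0, so corank 2. A Groebner basis of the Jacobian ideal J(f) in C{u,v} is {u^3 - v^2/4, v^3, u*v - v^2}; counting standard monomials gives mu = 5. Corank 2; j^3 = -v^2*(u - v) has shape L^2 M (L != M), so D-series; mu = 5 gives D_5.

D_{5}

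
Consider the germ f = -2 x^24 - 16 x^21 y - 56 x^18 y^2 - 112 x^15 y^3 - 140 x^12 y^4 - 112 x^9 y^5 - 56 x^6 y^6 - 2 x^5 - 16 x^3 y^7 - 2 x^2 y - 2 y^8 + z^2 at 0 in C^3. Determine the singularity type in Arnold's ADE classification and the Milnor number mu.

Type D9, Milnor number mu = 9.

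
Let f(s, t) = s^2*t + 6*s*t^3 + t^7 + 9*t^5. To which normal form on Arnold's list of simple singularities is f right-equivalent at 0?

D_{8}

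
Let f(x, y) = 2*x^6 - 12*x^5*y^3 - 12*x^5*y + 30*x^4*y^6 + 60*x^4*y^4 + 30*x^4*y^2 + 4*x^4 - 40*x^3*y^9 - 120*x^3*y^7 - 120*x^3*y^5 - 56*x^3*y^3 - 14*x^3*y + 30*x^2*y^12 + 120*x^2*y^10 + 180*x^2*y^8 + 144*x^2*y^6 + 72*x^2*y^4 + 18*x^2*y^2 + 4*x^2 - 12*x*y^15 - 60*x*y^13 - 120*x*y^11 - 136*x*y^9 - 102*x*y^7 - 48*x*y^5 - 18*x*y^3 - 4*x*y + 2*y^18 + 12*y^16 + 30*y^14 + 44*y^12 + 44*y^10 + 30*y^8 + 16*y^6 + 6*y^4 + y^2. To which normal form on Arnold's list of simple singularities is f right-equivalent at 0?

The Hessian of f at 0 is [[8, -4], [-4, 2]] with rank 1, so corank 1. A Groebner basis of the Jacobian ideal J(f) in C{x,y} is {x*y^2 - 8*x/17 + 4*y/17, -16*x/17 + y^3 + 8*y/17, x^2 - x*y + y^2/4}; counting standard monomials gives mu = 5. Corank 1: A-series; mu = 5 gives A_5.

A_{5}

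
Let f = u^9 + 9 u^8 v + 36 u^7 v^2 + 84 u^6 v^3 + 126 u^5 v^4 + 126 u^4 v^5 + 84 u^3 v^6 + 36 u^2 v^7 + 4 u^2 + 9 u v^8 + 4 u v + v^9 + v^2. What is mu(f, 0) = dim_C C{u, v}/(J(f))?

The Hessian of f at 0 has rank 1. Corank 1: A-series; mu = 8 gives A_8.

8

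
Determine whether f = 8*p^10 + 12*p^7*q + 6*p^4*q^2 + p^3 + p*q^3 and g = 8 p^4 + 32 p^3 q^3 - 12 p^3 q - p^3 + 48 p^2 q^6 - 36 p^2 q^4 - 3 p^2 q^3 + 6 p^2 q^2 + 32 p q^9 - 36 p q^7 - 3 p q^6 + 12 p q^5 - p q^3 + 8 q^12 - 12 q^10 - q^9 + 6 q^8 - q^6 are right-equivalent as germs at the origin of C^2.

The Hessian of f at 0 is [[0, 0], [0, 0]] with rank 0, so corank 2. A Groebner basis of the Jacobian ideal J(f) in C{p,q} is {p^3, p*q^2, 3*p^2 + q^3}; counting standard monomials gives mu = 7. Corank 2; j^3 = p^3 is a perfect cube, so E-series; the 4-jet and mu = 7 give E_7. The Hessian of g at 0 is [[0, 0], [0, 0]] with rank 0, so corank 2. A Groebner basis of the Jacobian ideal J(g) in C{p,q} is {3*p^2/4 + q^4 + q^3/4, p^3, p^2*q - p^2/4 - q^3/12, -p^2 + p*q^2 - q^3/3}; counting standard monomials gives mu = 7. Corank 2; j^3 = -p^3 is a perfect cube, so E-series; the 4-jet and mu = 7 give E_7. Both have type E_7, hence right-equivalent.

Yes.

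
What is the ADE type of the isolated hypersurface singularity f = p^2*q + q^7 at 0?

D8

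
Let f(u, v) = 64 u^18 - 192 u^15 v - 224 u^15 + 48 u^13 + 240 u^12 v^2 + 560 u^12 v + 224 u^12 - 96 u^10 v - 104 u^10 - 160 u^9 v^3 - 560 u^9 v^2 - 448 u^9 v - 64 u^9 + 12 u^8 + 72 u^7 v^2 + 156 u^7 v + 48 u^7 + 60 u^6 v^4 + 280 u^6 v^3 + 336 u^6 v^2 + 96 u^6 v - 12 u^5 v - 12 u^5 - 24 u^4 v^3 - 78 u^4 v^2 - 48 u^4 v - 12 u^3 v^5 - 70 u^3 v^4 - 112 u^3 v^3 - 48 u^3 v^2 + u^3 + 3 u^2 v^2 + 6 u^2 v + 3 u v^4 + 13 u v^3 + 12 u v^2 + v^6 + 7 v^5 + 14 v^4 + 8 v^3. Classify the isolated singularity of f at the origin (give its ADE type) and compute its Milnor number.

Type E_7, Milnor number mu = 7.

The Hessian of f at 0 is [[0, 0], [0, 0]] with rank 0, so corank 2. A Groebner basis of the Jacobian ideal J(f) in C{u,v} is {-u^2 - 4*u*v + v^4 - v^3/3 - 4*v^2, u^3 + 10*u^2 + 40*u*v + 34*v^3/3 + 40*v^2, u^2*v - 11*u^2/3 - 44*u*v/3 - 47*v^3/9 - 44*v^2/3, u^2 + u*v^2 + 4*u*v + 7*v^3/3 + 4*v^2}; counting standard monomials gives mu = 7. Corank 2; j^3 = (u + 2*v)^3 is a perfect cube, so E-series; the 4-jet and mu = 7 give E_7.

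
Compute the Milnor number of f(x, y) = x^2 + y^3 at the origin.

The Hessian of f at 0 has rank 1. Corank 1: A-series; mu = 2 gives A_2.

2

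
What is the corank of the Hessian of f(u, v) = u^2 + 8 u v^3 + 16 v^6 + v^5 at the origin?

1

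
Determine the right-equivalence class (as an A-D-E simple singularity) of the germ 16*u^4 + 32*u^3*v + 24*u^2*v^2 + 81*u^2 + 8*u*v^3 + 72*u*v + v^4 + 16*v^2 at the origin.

A3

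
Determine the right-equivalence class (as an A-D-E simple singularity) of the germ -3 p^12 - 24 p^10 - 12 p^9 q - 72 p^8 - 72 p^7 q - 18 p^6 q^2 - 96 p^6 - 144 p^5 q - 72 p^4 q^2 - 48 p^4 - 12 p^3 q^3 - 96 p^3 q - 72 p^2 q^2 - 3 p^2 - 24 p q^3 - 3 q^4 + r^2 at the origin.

A_{3}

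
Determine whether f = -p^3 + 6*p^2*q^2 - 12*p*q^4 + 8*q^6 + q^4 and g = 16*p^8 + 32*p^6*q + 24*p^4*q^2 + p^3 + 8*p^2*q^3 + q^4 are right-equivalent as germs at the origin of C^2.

Yes.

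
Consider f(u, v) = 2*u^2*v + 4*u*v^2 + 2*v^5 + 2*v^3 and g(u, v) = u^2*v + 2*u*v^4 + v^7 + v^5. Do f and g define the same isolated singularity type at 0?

The Hessian of f at 0 is [[0, 0], [0, 0]] with rank 0, so corank 2. A Groebner basis of the Jacobian ideal J(f) in C{u,v} is {u^2/5 + v^4 - v^2/5, u^3 + v^3, u*v + v^2}; counting standard monomials gives mu = 6. Corank 2; j^3 = 2*v*(u + v)^2 has shape L^2 M (L != M), so D-series; mu = 6 gives D_6. The Hessian of g at 0 is [[0, 0], [0, 0]] with rank 0, so corank 2. A Groebner basis of the Jacobian ideal J(g) in C{u,v} is {u*v + v^4, u*v^2, u^2 - 5*u*v}; counting standard monomials gives mu = 6. Corank 2; j^3 = u^2*v has shape L^2 M (L != M), so D-series; mu = 6 gives D_6. Both have type D_6, hence right-equivalent.

Yes.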